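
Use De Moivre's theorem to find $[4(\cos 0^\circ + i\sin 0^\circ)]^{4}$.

By De Moivre: z^n = r^n(cos(nθ) + i sin(nθ))
= 4^4(cos(4*0°) + i sin(4*0°))
= 256(cos 0° + i sin 0°)
= 256


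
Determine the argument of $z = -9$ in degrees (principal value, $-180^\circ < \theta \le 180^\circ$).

b = 0 and a < 0, so z lies on the negative real axis: θ = 180°


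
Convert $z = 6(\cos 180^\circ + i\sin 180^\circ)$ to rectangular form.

a = r cos θ = 6 * -1 = -6
b = r sin θ = 6 * 0 = 0
z = -6


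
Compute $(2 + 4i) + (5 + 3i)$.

(2 + 5) + (4 + 3)i = 7 + 7i


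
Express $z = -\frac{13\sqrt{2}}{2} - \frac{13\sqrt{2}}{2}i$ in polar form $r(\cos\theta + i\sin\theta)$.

r = |z| = sqrt(a^2 + b^2) = sqrt((-13*sqrt(2)/2)^2 + (-13*sqrt(2)/2)^2) = sqrt(169/2 + 169/2) = sqrt(169) = 13
θ = arctan(b/a) = arctan(-9.1924/-9.1924) (quadrant-adjusted) = 225°
z = 13(cos 225° + i sin 225°)


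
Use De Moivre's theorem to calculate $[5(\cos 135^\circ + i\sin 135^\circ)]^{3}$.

By De Moivre: z^n = r^n(cos(nθ) + i sin(nθ))
= 5^3(cos(3*135°) + i sin(3*135°))
= 125(cos 45° + i sin 45°)
= 125*sqrt(2)/2 + (125*sqrt(2)/2)i


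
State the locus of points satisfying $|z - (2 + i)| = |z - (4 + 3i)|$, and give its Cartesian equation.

|z - z1| = |z - z2| means z is equidistant from z1 and z2,
i.e. the perpendicular bisector of the segment from (2, 1) to (4, 3) (midpoint (3, 2)).
With z = x + yi, square both sides:
(x - 2)^2 + (y - 1)^2 = (x - 4)^2 + (y - 3)^2
The x^2 and y^2 terms cancel: 4x + 4y = 25 - 5 = 20
Simplify: x + y = 5
Locus: Perpendicular bisector of the segment from (2, 1) to (4, 3): the line x + y = 5


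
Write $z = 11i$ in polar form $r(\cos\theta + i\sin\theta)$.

r = |z| = sqrt(a^2 + b^2) = sqrt((0)^2 + (11)^2) = sqrt(0 + 121) = sqrt(121) = 11
a = 0 and b > 0, so z lies on the positive imaginary axis: θ = 90°
z = 11(cos 90° + i sin 90°)


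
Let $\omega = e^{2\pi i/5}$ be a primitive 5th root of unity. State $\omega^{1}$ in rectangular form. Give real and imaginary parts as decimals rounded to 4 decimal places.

ω^1 = e^(2πi·1/5) = e^(i·2π/5)
= cos(2π/5) + i sin(2π/5)
= 0.3090 + 0.9511i


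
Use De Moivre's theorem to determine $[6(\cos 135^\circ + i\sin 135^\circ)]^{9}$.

By De Moivre: z^n = r^n(cos(nθ) + i sin(nθ))
= 6^9(cos(9*135°) + i sin(9*135°))
= 10077696(cos 135° + i sin 135°)
= -5038848*sqrt(2) + 5038848*sqrt(2)i


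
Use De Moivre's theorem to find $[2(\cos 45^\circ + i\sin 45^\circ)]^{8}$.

By De Moivre: z^n = r^n(cos(nθ) + i sin(nθ))
= 2^8(cos(8*45°) + i sin(8*45°))
= 256(cos 0° + i sin 0°)
= 256


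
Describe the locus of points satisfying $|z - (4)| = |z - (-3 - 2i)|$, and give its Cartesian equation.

|z - z1| = |z - z2| means z is equidistant from z1 and z2,
i.e. the perpendicular bisector of the segment from (4, 0) to (-3, -2) (midpoint (1/2, -1)).
With z = x + yi, square both sides:
(x - 4)^2 + (y - 0)^2 = (x - (-3))^2 + (y - (-2))^2
The x^2 and y^2 terms cancel: -14x + (-4)y = 13 - 16 = -3
Simplify: 14x + 4y = 3
Locus: Perpendicular bisector of the segment from (4, 0) to (-3, -2): the line 14x + 4y = 3


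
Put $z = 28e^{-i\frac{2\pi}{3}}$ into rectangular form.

a = r cos θ = 28 * -1/2 = -14
b = r sin θ = 28 * -sqrt(3)/2 = -14*sqrt(3)
z = -14 - 14*sqrt(3)i


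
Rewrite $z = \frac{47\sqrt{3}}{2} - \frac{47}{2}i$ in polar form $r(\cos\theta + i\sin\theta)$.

r = |z| = sqrt(a^2 + b^2) = sqrt((47*sqrt(3)/2)^2 + (-47/2)^2) = sqrt(6627/4 + 2209/4) = sqrt(2209) = 47
θ = arctan(b/a) = arctan(-23.5/40.7032) (quadrant-adjusted) = 330°
z = 47(cos 330° + i sin 330°)


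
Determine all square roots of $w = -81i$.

|w| = 81, arg(w) = 270°
Root modulus = 81^(1/2) = 9
Root arguments: θ_k = (270° + 360°k)/2 for k = 0, 1, ..., 1
Roots: -9*sqrt(2)/2 + (9*sqrt(2)/2)i, 9*sqrt(2)/2 - (9*sqrt(2)/2)i


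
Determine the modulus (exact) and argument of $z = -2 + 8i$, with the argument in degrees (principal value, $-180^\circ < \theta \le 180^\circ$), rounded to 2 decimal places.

|z| = sqrt((-2)^2 + 8^2) = sqrt(68)
arg(z) = arctan(b/a) = arctan(8/-2) (quadrant-adjusted) = 104.04°


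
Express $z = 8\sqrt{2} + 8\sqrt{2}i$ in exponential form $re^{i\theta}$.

r = |z| = sqrt((8*sqrt(2))^2 + (8*sqrt(2))^2) = sqrt(128 + 128) = sqrt(256) = 16
θ = arctan(b/a) = arctan(11.3137/11.3137) (quadrant-adjusted) = 45° = π/4
z = 16e^(i*π/4)


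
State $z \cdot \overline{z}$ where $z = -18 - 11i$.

z * conjugate(z) = |z|^2 = a^2 + b^2
= (-18)^2 + (-11)^2 = 445


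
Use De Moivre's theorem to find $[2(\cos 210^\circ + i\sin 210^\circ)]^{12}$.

By De Moivre: z^n = r^n(cos(nθ) + i sin(nθ))
= 2^12(cos(12*210°) + i sin(12*210°))
= 4096(cos 0° + i sin 0°)
= 4096


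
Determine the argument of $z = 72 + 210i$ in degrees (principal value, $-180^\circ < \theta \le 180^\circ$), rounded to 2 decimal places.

θ = arctan(b/a) = arctan(210/72) (quadrant-adjusted) = 71.08°


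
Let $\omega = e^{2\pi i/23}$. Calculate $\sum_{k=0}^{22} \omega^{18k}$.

Let ζ = ω^18 = e^(2πi·18/23). Since 23 ∤ 18, ζ ≠ 1.
Sum = Σ_{k=0}^{22} ζ^k = (ζ^23 - 1)/(ζ - 1) = (ω^{18·23} - 1)/(ζ - 1) = (1 - 1)/(ζ - 1) = 0


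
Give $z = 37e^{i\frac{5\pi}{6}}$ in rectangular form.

a = r cos θ = 37 * -sqrt(3)/2 = -37*sqrt(3)/2
b = r sin θ = 37 * 1/2 = 37/2
z = -37*sqrt(3)/2 + (37/2)i


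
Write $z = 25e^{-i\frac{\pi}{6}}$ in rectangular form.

a = r cos θ = 25 * sqrt(3)/2 = 25*sqrt(3)/2
b = r sin θ = 25 * -1/2 = -25/2
z = 25*sqrt(3)/2 - (25/2)i


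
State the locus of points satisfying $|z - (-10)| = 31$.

|z - z0| = r describes a circle centered at z0 with radius r
Here z0 = -10 and r = 31
Locus: Circle centered at (-10, 0) with radius 31


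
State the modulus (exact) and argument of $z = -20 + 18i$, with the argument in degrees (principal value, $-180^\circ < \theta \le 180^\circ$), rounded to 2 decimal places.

|z| = sqrt((-20)^2 + 18^2) = sqrt(724)
arg(z) = arctan(b/a) = arctan(18/-20) (quadrant-adjusted) = 138.01°


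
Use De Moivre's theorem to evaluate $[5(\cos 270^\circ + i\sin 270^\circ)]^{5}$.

By De Moivre: z^n = r^n(cos(nθ) + i sin(nθ))
= 5^5(cos(5*270°) + i sin(5*270°))
= 3125(cos 270° + i sin 270°)
= -3125i


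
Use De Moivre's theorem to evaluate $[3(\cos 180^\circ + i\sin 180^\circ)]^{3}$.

By De Moivre: z^n = r^n(cos(nθ) + i sin(nθ))
= 3^3(cos(3*180°) + i sin(3*180°))
= 27(cos 180° + i sin 180°)
= -27


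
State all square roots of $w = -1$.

|w| = 1, arg(w) = 180°
Root modulus = 1^(1/2) = 1
Root arguments: θ_k = (180° + 360°k)/2 for k = 0, 1, ..., 1
Roots: i, -i


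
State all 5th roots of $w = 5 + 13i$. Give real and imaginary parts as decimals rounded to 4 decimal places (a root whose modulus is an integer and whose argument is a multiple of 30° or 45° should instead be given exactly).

|w| = sqrt(194) ≈ 13.928388, arg(w) ≈ 68.962489°
Root modulus = sqrt(194)^(1/5) ≈ 1.693480
Root arguments: θ_k = (arg(w) + 360°k)/5 for k = 0, 1, ..., 4
Compute each root as (root modulus)(cos θ_k + i sin θ_k) using full-precision intermediates, then round to 4 decimal places.
Roots: 1.6446 + 0.4037i, 0.1242 + 1.6889i, -1.5679 + 0.6401i, -1.0932 - 1.2933i, 0.8922 - 1.4394i


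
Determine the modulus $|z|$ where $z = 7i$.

|z| = sqrt(a^2 + b^2) = sqrt(0^2 + 7^2) = sqrt(49) = 7


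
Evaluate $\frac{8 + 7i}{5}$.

Divisor is real, so divide each part by 5:
= 8/5 + (7/5)i


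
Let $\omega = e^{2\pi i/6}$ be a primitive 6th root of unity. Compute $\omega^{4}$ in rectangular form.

ω^4 = e^(2πi·4/6) = e^(i·4π/3)
= cos(4π/3) + i sin(4π/3)
= -1/2 - (sqrt(3)/2)i


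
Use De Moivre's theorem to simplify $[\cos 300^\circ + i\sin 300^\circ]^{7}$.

By De Moivre: z^n = r^n(cos(nθ) + i sin(nθ))
= 1^7(cos(7*300°) + i sin(7*300°))
= 1(cos 300° + i sin 300°)
= 1/2 - (sqrt(3)/2)i


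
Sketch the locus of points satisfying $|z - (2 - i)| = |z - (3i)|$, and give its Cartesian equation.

|z - z1| = |z - z2| means z is equidistant from z1 and z2,
i.e. the perpendicular bisector of the segment from (2, -1) to (0, 3) (midpoint (1, 1)).
With z = x + yi, square both sides:
(x - 2)^2 + (y - (-1))^2 = (x - 0)^2 + (y - 3)^2
The x^2 and y^2 terms cancel: -4x + 8y = 9 - 5 = 4
Simplify: x - 2y = -1
Locus: Perpendicular bisector of the segment from (2, -1) to (0, 3): the line x - 2y = -1


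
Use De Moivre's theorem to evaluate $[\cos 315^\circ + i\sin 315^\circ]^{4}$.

By De Moivre: z^n = r^n(cos(nθ) + i sin(nθ))
= 1^4(cos(4*315°) + i sin(4*315°))
= 1(cos 180° + i sin 180°)
= -1


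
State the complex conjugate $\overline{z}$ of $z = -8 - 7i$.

If z = a + bi, then conjugate(z) = a - bi
conjugate(-8 - 7i) = -8 + 7i


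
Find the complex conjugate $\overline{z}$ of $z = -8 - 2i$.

If z = a + bi, then conjugate(z) = a - bi
conjugate(-8 - 2i) = -8 + 2i


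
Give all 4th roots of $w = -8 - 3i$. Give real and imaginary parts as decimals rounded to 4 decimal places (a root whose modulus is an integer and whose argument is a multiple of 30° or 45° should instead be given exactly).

|w| = sqrt(73) ≈ 8.544004, arg(w) ≈ 200.556045°
Root modulus = sqrt(73)^(1/4) ≈ 1.709682
Root arguments: θ_k = (arg(w) + 360°k)/4 for k = 0, 1, ..., 3
Compute each root as (root modulus)(cos θ_k + i sin θ_k) using full-precision intermediates, then round to 4 decimal places.
Roots: 1.0958 + 1.3124i, -1.3124 + 1.0958i, -1.0958 - 1.3124i, 1.3124 - 1.0958i


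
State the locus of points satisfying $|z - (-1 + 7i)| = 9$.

|z - z0| = r describes a circle centered at z0 with radius r
Here z0 = -1 + 7i and r = 9
Locus: Circle centered at (-1, 7) with radius 9


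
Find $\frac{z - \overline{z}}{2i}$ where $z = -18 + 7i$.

z - conjugate(z) = 2bi
(z - conjugate(z))/(2i) = 2bi/(2i) = b = 7


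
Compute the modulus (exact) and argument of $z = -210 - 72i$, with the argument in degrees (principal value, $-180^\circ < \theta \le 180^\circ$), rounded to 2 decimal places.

|z| = sqrt((-210)^2 + (-72)^2) = 222
arg(z) = arctan(b/a) = arctan(-72/-210) (quadrant-adjusted) = -161.08°


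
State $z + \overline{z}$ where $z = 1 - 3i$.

z + conjugate(z) = (a + bi) + (a - bi) = 2a
= 2 * 1 = 2


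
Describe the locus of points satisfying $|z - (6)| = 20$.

|z - z0| = r describes a circle centered at z0 with radius r
Here z0 = 6 and r = 20
Locus: Circle centered at (6, 0) with radius 20


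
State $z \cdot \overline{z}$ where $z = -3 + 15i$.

z * conjugate(z) = |z|^2 = a^2 + b^2
= (-3)^2 + 15^2 = 234


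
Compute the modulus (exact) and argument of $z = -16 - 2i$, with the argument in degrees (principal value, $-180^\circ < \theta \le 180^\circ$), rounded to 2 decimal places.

|z| = sqrt((-16)^2 + (-2)^2) = sqrt(260)
arg(z) = arctan(b/a) = arctan(-2/-16) (quadrant-adjusted) = -172.87°


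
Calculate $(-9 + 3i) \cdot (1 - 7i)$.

(a1*a2 - b1*b2) + (a1*b2 + b1*a2)i
= (-9 - (-21)) + (63 + 3)i
= 12 + 66i


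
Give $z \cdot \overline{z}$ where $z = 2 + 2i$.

z * conjugate(z) = |z|^2 = a^2 + b^2
= 2^2 + 2^2 = 8


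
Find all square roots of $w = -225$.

|w| = 225, arg(w) = 180°
Root modulus = 225^(1/2) = 15
Root arguments: θ_k = (180° + 360°k)/2 for k = 0, 1, ..., 1
Roots: 15i, -15i


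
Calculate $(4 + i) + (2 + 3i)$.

(4 + 2) + (1 + 3)i = 6 + 4i


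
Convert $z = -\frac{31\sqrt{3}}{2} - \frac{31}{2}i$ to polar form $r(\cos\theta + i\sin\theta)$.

r = |z| = sqrt(a^2 + b^2) = sqrt((-31*sqrt(3)/2)^2 + (-31/2)^2) = sqrt(2883/4 + 961/4) = sqrt(961) = 31
θ = arctan(b/a) = arctan(-15.5/-26.8468) (quadrant-adjusted) = 210°
z = 31(cos 210° + i sin 210°)


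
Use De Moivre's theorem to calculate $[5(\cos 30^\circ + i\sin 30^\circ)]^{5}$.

By De Moivre: z^n = r^n(cos(nθ) + i sin(nθ))
= 5^5(cos(5*30°) + i sin(5*30°))
= 3125(cos 150° + i sin 150°)
= -3125*sqrt(3)/2 + (3125/2)i


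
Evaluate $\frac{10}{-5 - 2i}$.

Multiply numerator and denominator by conjugate (-5 + 2i):
= (10)(-5 + 2i) / ((-5)^2 + (-2)^2)
= (-50 + 20i) / 29
= -50/29 + (20/29)i


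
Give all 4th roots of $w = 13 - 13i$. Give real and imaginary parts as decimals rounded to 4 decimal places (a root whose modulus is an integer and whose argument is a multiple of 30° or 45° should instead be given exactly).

|w| = sqrt(338) ≈ 18.384776, arg(w) = 315°
Root modulus = sqrt(338)^(1/4) ≈ 2.070688
Root arguments: θ_k = (315° + 360°k)/4 for k = 0, 1, ..., 3
Compute each root as (root modulus)(cos θ_k + i sin θ_k) using full-precision intermediates, then round to 4 decimal places.
Roots: 0.4040 + 2.0309i, -2.0309 + 0.4040i, -0.4040 - 2.0309i, 2.0309 - 0.4040i


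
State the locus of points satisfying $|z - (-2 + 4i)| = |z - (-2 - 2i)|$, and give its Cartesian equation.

|z - z1| = |z - z2| means z is equidistant from z1 and z2,
i.e. the perpendicular bisector of the segment from (-2, 4) to (-2, -2) (midpoint (-2, 1)).
With z = x + yi, square both sides:
(x - (-2))^2 + (y - 4)^2 = (x - (-2))^2 + (y - (-2))^2
The x^2 and y^2 terms cancel: 0x + (-12)y = 8 - 20 = -12
Simplify: y = 1
Locus: Perpendicular bisector of the segment from (-2, 4) to (-2, -2): the line y = 1


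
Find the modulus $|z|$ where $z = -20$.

|z| = sqrt(a^2 + b^2) = sqrt((-20)^2 + 0^2) = sqrt(400) = 20


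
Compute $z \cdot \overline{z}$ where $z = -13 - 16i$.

z * conjugate(z) = |z|^2 = a^2 + b^2
= (-13)^2 + (-16)^2 = 425


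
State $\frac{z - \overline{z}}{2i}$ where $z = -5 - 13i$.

z - conjugate(z) = 2bi
(z - conjugate(z))/(2i) = 2bi/(2i) = b = -13


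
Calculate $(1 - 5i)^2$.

(a + bi)^2 = a^2 - b^2 + 2abi
= 1^2 - (-5)^2 + 2*1*(-5)i
= -24 - 10i


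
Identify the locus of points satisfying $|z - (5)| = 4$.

|z - z0| = r describes a circle centered at z0 with radius r
Here z0 = 5 and r = 4
Locus: Circle centered at (5, 0) with radius 4


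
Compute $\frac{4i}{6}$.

Divisor is real, so divide each part by 6:
= 0 + (2/3)i


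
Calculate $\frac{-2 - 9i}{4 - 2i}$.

Multiply numerator and denominator by conjugate (4 + 2i):
= (-2 - 9i)(4 + 2i) / (4^2 + (-2)^2)
= (10 - 40i) / 20
Divide through by 10: (1 - 4i) / 2
= 1/2 - 2i


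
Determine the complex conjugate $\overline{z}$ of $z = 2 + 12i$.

If z = a + bi, then conjugate(z) = a - bi
conjugate(2 + 12i) = 2 - 12i


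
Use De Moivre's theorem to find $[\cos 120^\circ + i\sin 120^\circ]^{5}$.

By De Moivre: z^n = r^n(cos(nθ) + i sin(nθ))
= 1^5(cos(5*120°) + i sin(5*120°))
= 1(cos 240° + i sin 240°)
= -1/2 - (sqrt(3)/2)i


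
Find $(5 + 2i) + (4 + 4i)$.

(5 + 4) + (2 + 4)i = 9 + 6i


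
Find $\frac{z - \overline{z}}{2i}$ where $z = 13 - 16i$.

z - conjugate(z) = 2bi
(z - conjugate(z))/(2i) = 2bi/(2i) = b = -16


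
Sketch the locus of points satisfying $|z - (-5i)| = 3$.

|z - z0| = r describes a circle centered at z0 with radius r
Here z0 = -5i and r = 3
Locus: Circle centered at (0, -5) with radius 3


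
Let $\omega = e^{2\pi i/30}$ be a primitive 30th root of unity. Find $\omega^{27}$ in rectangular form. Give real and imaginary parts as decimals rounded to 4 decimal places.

ω^27 = e^(2πi·27/30) = e^(i·9π/5)
= cos(9π/5) + i sin(9π/5)
= 0.8090 - 0.5878i


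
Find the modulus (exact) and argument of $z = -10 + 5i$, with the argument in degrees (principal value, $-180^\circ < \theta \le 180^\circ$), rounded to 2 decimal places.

|z| = sqrt((-10)^2 + 5^2) = sqrt(125)
arg(z) = arctan(b/a) = arctan(5/-10) (quadrant-adjusted) = 153.43°


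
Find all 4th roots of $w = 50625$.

|w| = 50625, arg(w) = 0°
Root modulus = 50625^(1/4) = 15
Root arguments: θ_k = (0° + 360°k)/4 for k = 0, 1, ..., 3
Roots: 15, 15i, -15, -15i


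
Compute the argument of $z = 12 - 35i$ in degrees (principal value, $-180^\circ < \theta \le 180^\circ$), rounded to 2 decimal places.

θ = arctan(b/a) = arctan(-35/12) (quadrant-adjusted) = -71.08°


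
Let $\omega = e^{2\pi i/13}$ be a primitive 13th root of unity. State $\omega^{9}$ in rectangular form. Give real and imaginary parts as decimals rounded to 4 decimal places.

ω^9 = e^(2πi·9/13) = e^(i·18π/13)
= cos(18π/13) + i sin(18π/13)
= -0.3546 - 0.9350i


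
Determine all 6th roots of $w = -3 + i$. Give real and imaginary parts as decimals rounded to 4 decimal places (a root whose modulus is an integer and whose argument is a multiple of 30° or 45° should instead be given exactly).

|w| = sqrt(10) ≈ 3.162278, arg(w) ≈ 161.565051°
Root modulus = sqrt(10)^(1/6) ≈ 1.211528
Root arguments: θ_k = (arg(w) + 360°k)/6 for k = 0, 1, ..., 5
Compute each root as (root modulus)(cos θ_k + i sin θ_k) using full-precision intermediates, then round to 4 decimal places.
Roots: 1.0802 + 0.5487i, 0.0649 + 1.2098i, -1.0152 + 0.6611i, -1.0802 - 0.5487i, -0.0649 - 1.2098i, 1.0152 - 0.6611i


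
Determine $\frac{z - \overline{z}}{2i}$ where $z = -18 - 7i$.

z - conjugate(z) = 2bi
(z - conjugate(z))/(2i) = 2bi/(2i) = b = -7


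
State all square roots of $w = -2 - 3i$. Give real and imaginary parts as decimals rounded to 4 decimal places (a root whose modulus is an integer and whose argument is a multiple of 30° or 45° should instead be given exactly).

|w| = sqrt(13) ≈ 3.605551, arg(w) ≈ 236.309932°
Root modulus = sqrt(13)^(1/2) ≈ 1.898829
Root arguments: θ_k = (arg(w) + 360°k)/2 for k = 0, 1, ..., 1
Compute each root as (root modulus)(cos θ_k + i sin θ_k) using full-precision intermediates, then round to 4 decimal places.
Roots: -0.8960 + 1.6741i, 0.8960 - 1.6741i


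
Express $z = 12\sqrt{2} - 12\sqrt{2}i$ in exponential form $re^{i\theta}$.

r = |z| = sqrt((12*sqrt(2))^2 + (-12*sqrt(2))^2) = sqrt(288 + 288) = sqrt(576) = 24
θ = arctan(b/a) = arctan(-16.9706/16.9706) (quadrant-adjusted) = -45° = -π/4
z = 24e^(-i*π/4)


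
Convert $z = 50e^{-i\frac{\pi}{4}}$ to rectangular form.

a = r cos θ = 50 * sqrt(2)/2 = 25*sqrt(2)
b = r sin θ = 50 * -sqrt(2)/2 = -25*sqrt(2)
z = 25*sqrt(2) - 25*sqrt(2)i


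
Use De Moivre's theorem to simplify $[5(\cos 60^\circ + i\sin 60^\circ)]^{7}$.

By De Moivre: z^n = r^n(cos(nθ) + i sin(nθ))
= 5^7(cos(7*60°) + i sin(7*60°))
= 78125(cos 60° + i sin 60°)
= 78125/2 + (78125*sqrt(3)/2)i


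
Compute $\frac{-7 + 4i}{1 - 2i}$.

Multiply numerator and denominator by conjugate (1 + 2i):
= (-7 + 4i)(1 + 2i) / (1^2 + (-2)^2)
= (-15 - 10i) / 5
= -3 - 2i


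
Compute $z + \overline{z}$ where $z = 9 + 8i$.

z + conjugate(z) = (a + bi) + (a - bi) = 2a
= 2 * 9 = 18


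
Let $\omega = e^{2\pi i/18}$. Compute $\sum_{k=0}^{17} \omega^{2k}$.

Let ζ = ω^2 = e^(2πi·2/18). Since 18 ∤ 2, ζ ≠ 1.
Sum = Σ_{k=0}^{17} ζ^k = (ζ^18 - 1)/(ζ - 1) = (ω^{2·18} - 1)/(ζ - 1) = (1 - 1)/(ζ - 1) = 0


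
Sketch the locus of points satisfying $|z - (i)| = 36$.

|z - z0| = r describes a circle centered at z0 with radius r
Here z0 = i and r = 36
Locus: Circle centered at (0, 1) with radius 36


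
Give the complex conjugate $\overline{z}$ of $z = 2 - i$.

If z = a + bi, then conjugate(z) = a - bi
conjugate(2 - i) = 2 + i


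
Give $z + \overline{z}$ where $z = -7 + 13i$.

z + conjugate(z) = (a + bi) + (a - bi) = 2a
= 2 * (-7) = -14


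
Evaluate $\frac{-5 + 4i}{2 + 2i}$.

Multiply numerator and denominator by conjugate (2 - 2i):
= (-5 + 4i)(2 - 2i) / (2^2 + 2^2)
= (-2 + 18i) / 8
Divide through by 2: (-1 + 9i) / 4
= -1/4 + (9/4)i


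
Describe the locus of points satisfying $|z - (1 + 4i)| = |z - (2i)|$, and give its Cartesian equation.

|z - z1| = |z - z2| means z is equidistant from z1 and z2,
i.e. the perpendicular bisector of the segment from (1, 4) to (0, 2) (midpoint (1/2, 3)).
With z = x + yi, square both sides:
(x - 1)^2 + (y - 4)^2 = (x - 0)^2 + (y - 2)^2
The x^2 and y^2 terms cancel: -2x + (-4)y = 4 - 17 = -13
Simplify: 2x + 4y = 13
Locus: Perpendicular bisector of the segment from (1, 4) to (0, 2): the line 2x + 4y = 13


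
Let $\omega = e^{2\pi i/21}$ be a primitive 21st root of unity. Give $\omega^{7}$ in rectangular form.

ω^7 = e^(2πi·7/21) = e^(i·2π/3)
= cos(2π/3) + i sin(2π/3)
= -1/2 + (sqrt(3)/2)i


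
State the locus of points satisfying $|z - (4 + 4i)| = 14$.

|z - z0| = r describes a circle centered at z0 with radius r
Here z0 = 4 + 4i and r = 14
Locus: Circle centered at (4, 4) with radius 14


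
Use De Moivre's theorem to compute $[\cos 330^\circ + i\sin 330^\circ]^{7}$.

By De Moivre: z^n = r^n(cos(nθ) + i sin(nθ))
= 1^7(cos(7*330°) + i sin(7*330°))
= 1(cos 150° + i sin 150°)
= -sqrt(3)/2 + (1/2)i


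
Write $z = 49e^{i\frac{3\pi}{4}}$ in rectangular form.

a = r cos θ = 49 * -sqrt(2)/2 = -49*sqrt(2)/2
b = r sin θ = 49 * sqrt(2)/2 = 49*sqrt(2)/2
z = -49*sqrt(2)/2 + (49*sqrt(2)/2)i


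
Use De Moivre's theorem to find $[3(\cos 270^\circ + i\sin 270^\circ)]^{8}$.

By De Moivre: z^n = r^n(cos(nθ) + i sin(nθ))
= 3^8(cos(8*270°) + i sin(8*270°))
= 6561(cos 0° + i sin 0°)
= 6561


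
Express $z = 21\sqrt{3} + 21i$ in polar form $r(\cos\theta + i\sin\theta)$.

r = |z| = sqrt(a^2 + b^2) = sqrt((21*sqrt(3))^2 + (21)^2) = sqrt(1323 + 441) = sqrt(1764) = 42
θ = arctan(b/a) = arctan(21/36.3731) (quadrant-adjusted) = 30°
z = 42(cos 30° + i sin 30°)


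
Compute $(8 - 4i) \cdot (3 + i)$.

(a1*a2 - b1*b2) + (a1*b2 + b1*a2)i
= (24 - (-4)) + (8 + (-12))i
= 28 - 4i


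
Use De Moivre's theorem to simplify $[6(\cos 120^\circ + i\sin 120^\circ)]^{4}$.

By De Moivre: z^n = r^n(cos(nθ) + i sin(nθ))
= 6^4(cos(4*120°) + i sin(4*120°))
= 1296(cos 120° + i sin 120°)
= -648 + 648*sqrt(3)i


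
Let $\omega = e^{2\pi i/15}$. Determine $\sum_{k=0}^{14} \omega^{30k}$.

Since 15 divides 30, ω^30 = (ω^15)^2 = 1^2 = 1, so every term is 1.
Sum = 15 · 1 = 15


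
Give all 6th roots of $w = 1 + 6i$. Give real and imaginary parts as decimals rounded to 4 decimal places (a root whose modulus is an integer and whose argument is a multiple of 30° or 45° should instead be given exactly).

|w| = sqrt(37) ≈ 6.082763, arg(w) ≈ 80.537678°
Root modulus = sqrt(37)^(1/6) ≈ 1.351088
Root arguments: θ_k = (arg(w) + 360°k)/6 for k = 0, 1, ..., 5
Compute each root as (root modulus)(cos θ_k + i sin θ_k) using full-precision intermediates, then round to 4 decimal places.
Roots: 1.3142 + 0.3136i, 0.3855 + 1.2949i, -0.9287 + 0.9813i, -1.3142 - 0.3136i, -0.3855 - 1.2949i, 0.9287 - 0.9813i


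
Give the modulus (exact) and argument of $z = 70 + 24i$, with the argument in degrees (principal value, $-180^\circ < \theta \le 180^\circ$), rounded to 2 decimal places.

|z| = sqrt(70^2 + 24^2) = 74
arg(z) = arctan(b/a) = arctan(24/70) (quadrant-adjusted) = 18.92°


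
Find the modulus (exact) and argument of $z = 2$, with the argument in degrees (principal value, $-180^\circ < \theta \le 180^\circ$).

|z| = sqrt(2^2 + 0^2) = 2
b = 0 and a > 0, so z lies on the positive real axis: arg(z) = 0°


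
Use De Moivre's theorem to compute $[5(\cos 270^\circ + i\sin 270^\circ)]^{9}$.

By De Moivre: z^n = r^n(cos(nθ) + i sin(nθ))
= 5^9(cos(9*270°) + i sin(9*270°))
= 1953125(cos 270° + i sin 270°)
= -1953125i


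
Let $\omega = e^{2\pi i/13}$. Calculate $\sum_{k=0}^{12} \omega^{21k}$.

Let ζ = ω^21 = e^(2πi·21/13). Since 13 ∤ 21, ζ ≠ 1.
Sum = Σ_{k=0}^{12} ζ^k = (ζ^13 - 1)/(ζ - 1) = (ω^{21·13} - 1)/(ζ - 1) = (1 - 1)/(ζ - 1) = 0


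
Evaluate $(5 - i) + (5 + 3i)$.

(5 + 5) + (-1 + 3)i = 10 + 2i


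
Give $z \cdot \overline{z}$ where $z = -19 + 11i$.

z * conjugate(z) = |z|^2 = a^2 + b^2
= (-19)^2 + 11^2 = 482


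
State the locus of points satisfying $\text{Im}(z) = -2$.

Im(z) = y where z = x + yi; the equation y = -2 is satisfied by all points with that y-coordinate
Locus: Horizontal line y = -2


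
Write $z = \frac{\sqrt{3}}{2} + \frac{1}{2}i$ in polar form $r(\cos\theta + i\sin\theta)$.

r = |z| = sqrt(a^2 + b^2) = sqrt((sqrt(3)/2)^2 + (1/2)^2) = sqrt(3/4 + 1/4) = sqrt(1) = 1
θ = arctan(b/a) = arctan(0.5/0.866) (quadrant-adjusted) = 30°
z = 1(cos 30° + i sin 30°)


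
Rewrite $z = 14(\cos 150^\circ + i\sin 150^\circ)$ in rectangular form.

a = r cos θ = 14 * -sqrt(3)/2 = -7*sqrt(3)
b = r sin θ = 14 * 1/2 = 7
z = -7*sqrt(3) + 7i


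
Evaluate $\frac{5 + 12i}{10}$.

Divisor is real, so divide each part by 10:
= 1/2 + (6/5)i


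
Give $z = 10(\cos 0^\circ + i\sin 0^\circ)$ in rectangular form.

a = r cos θ = 10 * 1 = 10
b = r sin θ = 10 * 0 = 0
z = 10


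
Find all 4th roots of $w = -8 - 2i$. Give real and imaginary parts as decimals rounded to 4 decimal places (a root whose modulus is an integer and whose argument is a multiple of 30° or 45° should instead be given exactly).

|w| = sqrt(68) ≈ 8.246211, arg(w) ≈ 194.036243°
Root modulus = sqrt(68)^(1/4) ≈ 1.694586
Root arguments: θ_k = (arg(w) + 360°k)/4 for k = 0, 1, ..., 3
Compute each root as (root modulus)(cos θ_k + i sin θ_k) using full-precision intermediates, then round to 4 decimal places.
Roots: 1.1227 + 1.2693i, -1.2693 + 1.1227i, -1.1227 - 1.2693i, 1.2693 - 1.1227i


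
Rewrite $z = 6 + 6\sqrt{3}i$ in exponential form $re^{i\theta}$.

r = |z| = sqrt((6)^2 + (6*sqrt(3))^2) = sqrt(36 + 108) = sqrt(144) = 12
θ = arctan(b/a) = arctan(10.3923/6) (quadrant-adjusted) = 60° = π/3
z = 12e^(i*π/3)


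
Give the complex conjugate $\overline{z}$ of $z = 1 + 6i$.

If z = a + bi, then conjugate(z) = a - bi
conjugate(1 + 6i) = 1 - 6i


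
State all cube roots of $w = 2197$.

|w| = 2197, arg(w) = 0°
Root modulus = 2197^(1/3) = 13
Root arguments: θ_k = (0° + 360°k)/3 for k = 0, 1, ..., 2
Roots: 13, -13/2 + (13*sqrt(3)/2)i, -13/2 - (13*sqrt(3)/2)i


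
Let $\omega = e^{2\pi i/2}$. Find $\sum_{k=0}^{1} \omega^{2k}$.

Since 2 divides 2, ω^2 = (ω^2)^1 = 1^1 = 1, so every term is 1.
Sum = 2 · 1 = 2


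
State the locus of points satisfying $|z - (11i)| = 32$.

|z - z0| = r describes a circle centered at z0 with radius r
Here z0 = 11i and r = 32
Locus: Circle centered at (0, 11) with radius 32


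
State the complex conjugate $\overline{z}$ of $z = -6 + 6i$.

If z = a + bi, then conjugate(z) = a - bi
conjugate(-6 + 6i) = -6 - 6i


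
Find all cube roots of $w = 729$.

|w| = 729, arg(w) = 0°
Root modulus = 729^(1/3) = 9
Root arguments: θ_k = (0° + 360°k)/3 for k = 0, 1, ..., 2
Roots: 9, -9/2 + (9*sqrt(3)/2)i, -9/2 - (9*sqrt(3)/2)i


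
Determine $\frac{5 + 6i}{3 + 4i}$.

Multiply numerator and denominator by conjugate (3 - 4i):
= (5 + 6i)(3 - 4i) / (3^2 + 4^2)
= (39 - 2i) / 25
= 39/25 - (2/25)i


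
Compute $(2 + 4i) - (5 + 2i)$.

(2 - 5) + (4 - 2)i = -3 + 2i


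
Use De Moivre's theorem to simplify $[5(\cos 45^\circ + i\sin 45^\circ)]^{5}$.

By De Moivre: z^n = r^n(cos(nθ) + i sin(nθ))
= 5^5(cos(5*45°) + i sin(5*45°))
= 3125(cos 225° + i sin 225°)
= -3125*sqrt(2)/2 - (3125*sqrt(2)/2)i


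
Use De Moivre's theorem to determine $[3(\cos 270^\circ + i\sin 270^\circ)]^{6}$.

By De Moivre: z^n = r^n(cos(nθ) + i sin(nθ))
= 3^6(cos(6*270°) + i sin(6*270°))
= 729(cos 180° + i sin 180°)
= -729


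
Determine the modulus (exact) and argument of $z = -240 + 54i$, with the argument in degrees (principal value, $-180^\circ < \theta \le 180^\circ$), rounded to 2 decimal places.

|z| = sqrt((-240)^2 + 54^2) = 246
arg(z) = arctan(b/a) = arctan(54/-240) (quadrant-adjusted) = 167.32°


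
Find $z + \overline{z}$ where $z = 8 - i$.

z + conjugate(z) = (a + bi) + (a - bi) = 2a
= 2 * 8 = 16


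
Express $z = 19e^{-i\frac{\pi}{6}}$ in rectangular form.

a = r cos θ = 19 * sqrt(3)/2 = 19*sqrt(3)/2
b = r sin θ = 19 * -1/2 = -19/2
z = 19*sqrt(3)/2 - (19/2)i


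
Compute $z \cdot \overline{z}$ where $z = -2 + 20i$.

z * conjugate(z) = |z|^2 = a^2 + b^2
= (-2)^2 + 20^2 = 404


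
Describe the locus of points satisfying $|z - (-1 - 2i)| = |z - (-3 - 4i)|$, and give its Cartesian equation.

|z - z1| = |z - z2| means z is equidistant from z1 and z2,
i.e. the perpendicular bisector of the segment from (-1, -2) to (-3, -4) (midpoint (-2, -3)).
With z = x + yi, square both sides:
(x - (-1))^2 + (y - (-2))^2 = (x - (-3))^2 + (y - (-4))^2
The x^2 and y^2 terms cancel: -4x + (-4)y = 25 - 5 = 20
Simplify: x + y = -5
Locus: Perpendicular bisector of the segment from (-1, -2) to (-3, -4): the line x + y = -5


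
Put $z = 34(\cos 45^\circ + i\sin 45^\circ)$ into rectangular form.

a = r cos θ = 34 * sqrt(2)/2 = 17*sqrt(2)
b = r sin θ = 34 * sqrt(2)/2 = 17*sqrt(2)
z = 17*sqrt(2) + 17*sqrt(2)i


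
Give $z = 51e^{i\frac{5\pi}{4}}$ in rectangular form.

a = r cos θ = 51 * -sqrt(2)/2 = -51*sqrt(2)/2
b = r sin θ = 51 * -sqrt(2)/2 = -51*sqrt(2)/2
z = -51*sqrt(2)/2 - (51*sqrt(2)/2)i


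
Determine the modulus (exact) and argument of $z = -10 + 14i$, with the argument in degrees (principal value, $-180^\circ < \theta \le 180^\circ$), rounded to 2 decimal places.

|z| = sqrt((-10)^2 + 14^2) = sqrt(296)
arg(z) = arctan(b/a) = arctan(14/-10) (quadrant-adjusted) = 125.54°


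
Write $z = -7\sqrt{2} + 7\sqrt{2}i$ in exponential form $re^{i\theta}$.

r = |z| = sqrt((-7*sqrt(2))^2 + (7*sqrt(2))^2) = sqrt(98 + 98) = sqrt(196) = 14
θ = arctan(b/a) = arctan(9.8995/-9.8995) (quadrant-adjusted) = 135° = 3π/4
z = 14e^(i*3π/4)


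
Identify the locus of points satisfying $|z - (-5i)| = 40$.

|z - z0| = r describes a circle centered at z0 with radius r
Here z0 = -5i and r = 40
Locus: Circle centered at (0, -5) with radius 40


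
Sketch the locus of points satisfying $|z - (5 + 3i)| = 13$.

|z - z0| = r describes a circle centered at z0 with radius r
Here z0 = 5 + 3i and r = 13
Locus: Circle centered at (5, 3) with radius 13


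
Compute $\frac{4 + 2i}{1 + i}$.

Multiply numerator and denominator by conjugate (1 - i):
= (4 + 2i)(1 - i) / (1^2 + 1^2)
= (6 - 2i) / 2
= 3 - i


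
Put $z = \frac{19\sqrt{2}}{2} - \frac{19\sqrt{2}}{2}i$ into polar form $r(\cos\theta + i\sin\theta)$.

r = |z| = sqrt(a^2 + b^2) = sqrt((19*sqrt(2)/2)^2 + (-19*sqrt(2)/2)^2) = sqrt(361/2 + 361/2) = sqrt(361) = 19
θ = arctan(b/a) = arctan(-13.435/13.435) (quadrant-adjusted) = 315°
z = 19(cos 315° + i sin 315°)


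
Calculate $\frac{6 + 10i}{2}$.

Divisor is real, so divide each part by 2:
= 3 + 5i


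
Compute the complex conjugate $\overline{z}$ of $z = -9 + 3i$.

If z = a + bi, then conjugate(z) = a - bi
conjugate(-9 + 3i) = -9 - 3i


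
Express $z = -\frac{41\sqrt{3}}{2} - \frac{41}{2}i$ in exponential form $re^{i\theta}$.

r = |z| = sqrt((-41*sqrt(3)/2)^2 + (-41/2)^2) = sqrt(5043/4 + 1681/4) = sqrt(1681) = 41
θ = arctan(b/a) = arctan(-20.5/-35.507) (quadrant-adjusted) = -150° = -5π/6
z = 41e^(-i*5π/6)


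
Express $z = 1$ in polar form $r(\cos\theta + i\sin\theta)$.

r = |z| = sqrt(a^2 + b^2) = sqrt((1)^2 + (0)^2) = sqrt(1 + 0) = sqrt(1) = 1
b = 0 and a > 0, so z lies on the positive real axis: θ = 0°
z = 1(cos 0° + i sin 0°)


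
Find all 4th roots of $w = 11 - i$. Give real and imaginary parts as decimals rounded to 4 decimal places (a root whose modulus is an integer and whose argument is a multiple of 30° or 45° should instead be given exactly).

|w| = sqrt(122) ≈ 11.045361, arg(w) ≈ 354.805571°
Root modulus = sqrt(122)^(1/4) ≈ 1.823035
Root arguments: θ_k = (arg(w) + 360°k)/4 for k = 0, 1, ..., 3
Compute each root as (root modulus)(cos θ_k + i sin θ_k) using full-precision intermediates, then round to 4 decimal places.
Roots: 0.0413 + 1.8226i, -1.8226 + 0.0413i, -0.0413 - 1.8226i, 1.8226 - 0.0413i


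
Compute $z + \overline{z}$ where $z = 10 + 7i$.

z + conjugate(z) = (a + bi) + (a - bi) = 2a
= 2 * 10 = 20


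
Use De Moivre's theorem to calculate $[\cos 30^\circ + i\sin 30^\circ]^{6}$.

By De Moivre: z^n = r^n(cos(nθ) + i sin(nθ))
= 1^6(cos(6*30°) + i sin(6*30°))
= 1(cos 180° + i sin 180°)
= -1


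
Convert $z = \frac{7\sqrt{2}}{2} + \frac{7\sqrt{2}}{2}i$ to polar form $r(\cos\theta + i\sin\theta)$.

r = |z| = sqrt(a^2 + b^2) = sqrt((7*sqrt(2)/2)^2 + (7*sqrt(2)/2)^2) = sqrt(49/2 + 49/2) = sqrt(49) = 7
θ = arctan(b/a) = arctan(4.9497/4.9497) (quadrant-adjusted) = 45°
z = 7(cos 45° + i sin 45°)


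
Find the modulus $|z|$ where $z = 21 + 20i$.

|z| = sqrt(a^2 + b^2) = sqrt(21^2 + 20^2) = sqrt(841) = 29


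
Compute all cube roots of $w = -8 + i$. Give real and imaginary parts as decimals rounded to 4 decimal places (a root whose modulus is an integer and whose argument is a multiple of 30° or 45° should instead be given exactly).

|w| = sqrt(65) ≈ 8.062258, arg(w) ≈ 172.874984°
Root modulus = sqrt(65)^(1/3) ≈ 2.005175
Root arguments: θ_k = (arg(w) + 360°k)/3 for k = 0, 1, ..., 2
Compute each root as (root modulus)(cos θ_k + i sin θ_k) using full-precision intermediates, then round to 4 decimal places.
Roots: 1.0737 + 1.6935i, -2.0035 + 0.0831i, 0.9298 - 1.7766i


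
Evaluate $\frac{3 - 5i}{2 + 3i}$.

Multiply numerator and denominator by conjugate (2 - 3i):
= (3 - 5i)(2 - 3i) / (2^2 + 3^2)
= (-9 - 19i) / 13
= -9/13 - (19/13)i


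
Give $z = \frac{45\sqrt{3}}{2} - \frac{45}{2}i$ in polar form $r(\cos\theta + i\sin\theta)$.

r = |z| = sqrt(a^2 + b^2) = sqrt((45*sqrt(3)/2)^2 + (-45/2)^2) = sqrt(6075/4 + 2025/4) = sqrt(2025) = 45
θ = arctan(b/a) = arctan(-22.5/38.9711) (quadrant-adjusted) = 330°
z = 45(cos 330° + i sin 330°)


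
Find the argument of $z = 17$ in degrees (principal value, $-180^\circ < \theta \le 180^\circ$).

b = 0 and a > 0, so z lies on the positive real axis: θ = 0°


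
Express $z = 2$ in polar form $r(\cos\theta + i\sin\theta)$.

r = |z| = sqrt(a^2 + b^2) = sqrt((2)^2 + (0)^2) = sqrt(4 + 0) = sqrt(4) = 2
b = 0 and a > 0, so z lies on the positive real axis: θ = 0°
z = 2(cos 0° + i sin 0°)


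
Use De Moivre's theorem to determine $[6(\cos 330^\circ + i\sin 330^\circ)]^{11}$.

By De Moivre: z^n = r^n(cos(nθ) + i sin(nθ))
= 6^11(cos(11*330°) + i sin(11*330°))
= 362797056(cos 30° + i sin 30°)
= 181398528*sqrt(3) + 181398528i


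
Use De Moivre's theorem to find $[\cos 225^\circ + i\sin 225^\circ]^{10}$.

By De Moivre: z^n = r^n(cos(nθ) + i sin(nθ))
= 1^10(cos(10*225°) + i sin(10*225°))
= 1(cos 90° + i sin 90°)
= i


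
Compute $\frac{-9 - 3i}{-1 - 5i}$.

Multiply numerator and denominator by conjugate (-1 + 5i):
= (-9 - 3i)(-1 + 5i) / ((-1)^2 + (-5)^2)
= (24 - 42i) / 26
Divide through by 2: (12 - 21i) / 13
= 12/13 - (21/13)i


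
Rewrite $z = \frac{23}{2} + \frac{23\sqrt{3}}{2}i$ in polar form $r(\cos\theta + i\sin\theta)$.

r = |z| = sqrt(a^2 + b^2) = sqrt((23/2)^2 + (23*sqrt(3)/2)^2) = sqrt(529/4 + 1587/4) = sqrt(529) = 23
θ = arctan(b/a) = arctan(19.9186/11.5) (quadrant-adjusted) = 60°
z = 23(cos 60° + i sin 60°)


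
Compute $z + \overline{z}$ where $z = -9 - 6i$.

z + conjugate(z) = (a + bi) + (a - bi) = 2a
= 2 * (-9) = -18


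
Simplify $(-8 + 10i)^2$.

(a + bi)^2 = a^2 - b^2 + 2abi
= (-8)^2 - 10^2 + 2*(-8)*10i
= -36 - 160i


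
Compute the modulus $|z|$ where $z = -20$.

|z| = sqrt(a^2 + b^2) = sqrt((-20)^2 + 0^2) = sqrt(400) = 20


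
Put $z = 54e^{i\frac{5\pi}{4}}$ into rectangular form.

a = r cos θ = 54 * -sqrt(2)/2 = -27*sqrt(2)
b = r sin θ = 54 * -sqrt(2)/2 = -27*sqrt(2)
z = -27*sqrt(2) - 27*sqrt(2)i


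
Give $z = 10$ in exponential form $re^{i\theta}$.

r = |z| = sqrt((10)^2 + (0)^2) = sqrt(100 + 0) = sqrt(100) = 10
b = 0 and a > 0, so z lies on the positive real axis: θ = 0
z = 10e^(i*0) = 10


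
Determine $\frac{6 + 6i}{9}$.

Divisor is real, so divide each part by 9:
= 2/3 + (2/3)i


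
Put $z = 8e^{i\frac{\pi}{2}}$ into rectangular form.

a = r cos θ = 8 * 0 = 0
b = r sin θ = 8 * 1 = 8
z = 8i


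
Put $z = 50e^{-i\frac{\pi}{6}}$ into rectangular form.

a = r cos θ = 50 * sqrt(3)/2 = 25*sqrt(3)
b = r sin θ = 50 * -1/2 = -25
z = 25*sqrt(3) - 25i


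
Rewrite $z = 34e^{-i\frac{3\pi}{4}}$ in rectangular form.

a = r cos θ = 34 * -sqrt(2)/2 = -17*sqrt(2)
b = r sin θ = 34 * -sqrt(2)/2 = -17*sqrt(2)
z = -17*sqrt(2) - 17*sqrt(2)i


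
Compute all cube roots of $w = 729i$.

|w| = 729, arg(w) = 90°
Root modulus = 729^(1/3) = 9
Root arguments: θ_k = (90° + 360°k)/3 for k = 0, 1, ..., 2
Roots: 9*sqrt(3)/2 + (9/2)i, -9*sqrt(3)/2 + (9/2)i, -9i


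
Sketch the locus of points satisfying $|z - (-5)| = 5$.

|z - z0| = r describes a circle centered at z0 with radius r
Here z0 = -5 and r = 5
Locus: Circle centered at (-5, 0) with radius 5


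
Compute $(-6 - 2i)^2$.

(a + bi)^2 = a^2 - b^2 + 2abi
= (-6)^2 - (-2)^2 + 2*(-6)*(-2)i
= 32 + 24i


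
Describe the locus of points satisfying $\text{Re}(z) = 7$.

Re(z) = x where z = x + yi; the equation x = 7 is satisfied by all points with that x-coordinate
Locus: Vertical line x = 7


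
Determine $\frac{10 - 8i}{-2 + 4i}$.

Multiply numerator and denominator by conjugate (-2 - 4i):
= (10 - 8i)(-2 - 4i) / ((-2)^2 + 4^2)
= (-52 - 24i) / 20
Divide through by 4: (-13 - 6i) / 5
= -13/5 - (6/5)i


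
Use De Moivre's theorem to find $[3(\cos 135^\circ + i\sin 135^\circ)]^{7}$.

By De Moivre: z^n = r^n(cos(nθ) + i sin(nθ))
= 3^7(cos(7*135°) + i sin(7*135°))
= 2187(cos 225° + i sin 225°)
= -2187*sqrt(2)/2 - (2187*sqrt(2)/2)i


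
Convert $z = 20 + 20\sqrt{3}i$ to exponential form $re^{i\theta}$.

r = |z| = sqrt((20)^2 + (20*sqrt(3))^2) = sqrt(400 + 1200) = sqrt(1600) = 40
θ = arctan(b/a) = arctan(34.641/20) (quadrant-adjusted) = 60° = π/3
z = 40e^(i*π/3)


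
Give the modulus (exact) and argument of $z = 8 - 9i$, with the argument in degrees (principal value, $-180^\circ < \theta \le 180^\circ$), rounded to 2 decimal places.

|z| = sqrt(8^2 + (-9)^2) = sqrt(145)
arg(z) = arctan(b/a) = arctan(-9/8) (quadrant-adjusted) = -48.37°


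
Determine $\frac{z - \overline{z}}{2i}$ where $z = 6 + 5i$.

z - conjugate(z) = 2bi
(z - conjugate(z))/(2i) = 2bi/(2i) = b = 5


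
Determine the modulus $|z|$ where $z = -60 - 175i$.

|z| = sqrt(a^2 + b^2) = sqrt((-60)^2 + (-175)^2) = sqrt(34225) = 185


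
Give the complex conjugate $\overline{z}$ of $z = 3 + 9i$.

If z = a + bi, then conjugate(z) = a - bi
conjugate(3 + 9i) = 3 - 9i


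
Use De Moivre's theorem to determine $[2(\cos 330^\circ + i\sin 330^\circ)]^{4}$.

By De Moivre: z^n = r^n(cos(nθ) + i sin(nθ))
= 2^4(cos(4*330°) + i sin(4*330°))
= 16(cos 240° + i sin 240°)
= -8 - 8*sqrt(3)i


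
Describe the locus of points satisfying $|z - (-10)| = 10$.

|z - z0| = r describes a circle centered at z0 with radius r
Here z0 = -10 and r = 10
Locus: Circle centered at (-10, 0) with radius 10


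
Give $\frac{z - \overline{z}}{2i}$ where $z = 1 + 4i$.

z - conjugate(z) = 2bi
(z - conjugate(z))/(2i) = 2bi/(2i) = b = 4


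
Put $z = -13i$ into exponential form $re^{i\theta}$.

r = |z| = sqrt((0)^2 + (-13)^2) = sqrt(0 + 169) = sqrt(169) = 13
a = 0 and b < 0, so z lies on the negative imaginary axis: θ = -90° = -π/2
z = 13e^(-i*π/2)


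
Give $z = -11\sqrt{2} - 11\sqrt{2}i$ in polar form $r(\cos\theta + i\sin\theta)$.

r = |z| = sqrt(a^2 + b^2) = sqrt((-11*sqrt(2))^2 + (-11*sqrt(2))^2) = sqrt(242 + 242) = sqrt(484) = 22
θ = arctan(b/a) = arctan(-15.5563/-15.5563) (quadrant-adjusted) = 225°
z = 22(cos 225° + i sin 225°)


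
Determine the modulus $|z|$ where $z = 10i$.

|z| = sqrt(a^2 + b^2) = sqrt(0^2 + 10^2) = sqrt(100) = 10


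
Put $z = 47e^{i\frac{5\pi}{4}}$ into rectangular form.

a = r cos θ = 47 * -sqrt(2)/2 = -47*sqrt(2)/2
b = r sin θ = 47 * -sqrt(2)/2 = -47*sqrt(2)/2
z = -47*sqrt(2)/2 - (47*sqrt(2)/2)i
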